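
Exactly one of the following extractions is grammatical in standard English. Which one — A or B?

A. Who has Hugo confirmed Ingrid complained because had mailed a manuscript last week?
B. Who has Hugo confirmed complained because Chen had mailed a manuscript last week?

B

In A, the wh-phrase is extracted from inside an adjunct island (introduced by "because"), which blocks movement.
In B, the extraction path crosses only that-complement boundaries, which are transparent.
So B is grammatical.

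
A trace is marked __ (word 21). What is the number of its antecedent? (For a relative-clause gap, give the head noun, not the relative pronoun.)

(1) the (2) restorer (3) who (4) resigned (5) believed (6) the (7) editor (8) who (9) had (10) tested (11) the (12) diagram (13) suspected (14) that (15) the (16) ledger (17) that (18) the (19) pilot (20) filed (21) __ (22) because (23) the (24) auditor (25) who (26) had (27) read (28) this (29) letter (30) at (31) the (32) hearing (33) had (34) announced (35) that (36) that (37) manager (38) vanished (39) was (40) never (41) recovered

16

The gap at 21 is the object of "filed", inside a relative clause.
The relative pronoun is "that" (word 17); it is bound by the head noun immediately before it.
Its filler is the head noun "ledger", at word 16.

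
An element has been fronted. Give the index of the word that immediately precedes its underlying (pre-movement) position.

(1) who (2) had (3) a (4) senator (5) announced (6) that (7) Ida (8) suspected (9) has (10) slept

The displaced element is "who" (word 1).
It is linked across 2 clause boundaries (that → Ø).
It functions as the subject of "slept", so the gap sits immediately after word 8 ("suspected").
Base order: A senator had announced that Ida suspected that who has slept.

8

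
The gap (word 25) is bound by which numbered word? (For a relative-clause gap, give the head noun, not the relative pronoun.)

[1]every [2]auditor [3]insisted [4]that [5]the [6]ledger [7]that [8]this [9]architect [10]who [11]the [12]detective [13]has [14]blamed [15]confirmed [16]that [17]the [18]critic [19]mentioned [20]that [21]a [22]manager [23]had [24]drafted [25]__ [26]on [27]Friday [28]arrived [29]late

The gap at 25 is the object of "drafted", inside a relative clause.
The relative pronoun is "that" (word 7); it is bound by the head noun immediately before it.
Its filler is the head noun "ledger", at word 6.

6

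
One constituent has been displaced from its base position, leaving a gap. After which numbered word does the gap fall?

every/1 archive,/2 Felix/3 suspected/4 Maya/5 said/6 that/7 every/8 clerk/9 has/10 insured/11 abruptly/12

11

The displaced element is "every archive" (word 2).
It is linked across 2 clause boundaries (Ø → that).
It functions as the direct object of "insured", so the gap sits immediately after word 11 ("insured").
Base order: Felix suspected Maya said that every clerk has insured every archive abruptly.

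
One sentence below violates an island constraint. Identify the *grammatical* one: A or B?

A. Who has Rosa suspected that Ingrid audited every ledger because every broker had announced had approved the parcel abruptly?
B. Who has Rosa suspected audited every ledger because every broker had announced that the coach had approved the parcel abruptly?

B

In A, the wh-phrase is extracted from inside an adjunct island (introduced by "because"), which blocks movement.
In B, the extraction path crosses only that-complement boundaries, which are transparent.
So B is grammatical.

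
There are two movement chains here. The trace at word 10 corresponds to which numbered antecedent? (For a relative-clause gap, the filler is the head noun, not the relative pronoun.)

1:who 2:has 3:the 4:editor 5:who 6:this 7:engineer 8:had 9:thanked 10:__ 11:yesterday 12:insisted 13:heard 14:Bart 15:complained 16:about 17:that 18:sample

4

The marked gap is inside the relative clause, the direct object of "thanked".
Its filler is the head noun "editor" (via "who"), at word 4.
(The other dependency links word 1 to a gap after word 12.)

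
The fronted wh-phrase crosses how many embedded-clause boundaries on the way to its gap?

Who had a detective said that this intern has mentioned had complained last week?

"who" is extracted from the subject of "complained".
Boundaries crossed, outermost first: [that], [Ø] — 2 in total.

2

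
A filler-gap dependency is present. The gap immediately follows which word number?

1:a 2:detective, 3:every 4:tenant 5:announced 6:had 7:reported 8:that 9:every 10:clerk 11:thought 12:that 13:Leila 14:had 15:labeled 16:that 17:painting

The displaced element is "a detective" (word 2).
It is linked across 1 clause boundary (Ø).
It functions as the subject of "reported", so the gap sits immediately after word 5 ("announced").
Base order: Every tenant announced that a detective had reported that every clerk thought that Leila had labeled that painting.

5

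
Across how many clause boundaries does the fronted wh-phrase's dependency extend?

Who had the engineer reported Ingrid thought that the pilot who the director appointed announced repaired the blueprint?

"who" is extracted from the subject of "repaired".
Boundaries crossed, outermost first: [Ø], [that], [Ø] — 3 in total.

3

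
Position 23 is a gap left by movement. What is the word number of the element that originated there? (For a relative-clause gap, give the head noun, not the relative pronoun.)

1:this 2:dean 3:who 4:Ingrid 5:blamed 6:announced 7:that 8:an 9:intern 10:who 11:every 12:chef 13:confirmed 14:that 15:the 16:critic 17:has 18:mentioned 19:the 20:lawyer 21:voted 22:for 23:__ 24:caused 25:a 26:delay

9

The gap at 23 is the prepositional object of "voted", inside a relative clause.
The relative pronoun is "who" (word 10); it is bound by the head noun immediately before it.
Its filler is the head noun "intern", at word 9.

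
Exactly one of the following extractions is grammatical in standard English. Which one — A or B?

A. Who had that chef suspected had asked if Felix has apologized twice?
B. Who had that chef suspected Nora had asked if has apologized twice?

In B, the wh-phrase is extracted from inside a wh-island (introduced by "if"), which blocks movement.
In A, the extraction path crosses only that-complement boundaries, which are transparent.
So A is grammatical.

A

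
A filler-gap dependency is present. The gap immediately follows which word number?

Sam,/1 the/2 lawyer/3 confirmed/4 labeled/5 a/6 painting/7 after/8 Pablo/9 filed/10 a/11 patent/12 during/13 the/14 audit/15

4

The displaced element is "Sam" (word 1).
It is linked across 1 clause boundary (Ø).
It functions as the subject of "labeled", so the gap sits immediately after word 4 ("confirmed").
Base order: The lawyer confirmed that Sam labeled a painting after Pablo filed a patent during the audit.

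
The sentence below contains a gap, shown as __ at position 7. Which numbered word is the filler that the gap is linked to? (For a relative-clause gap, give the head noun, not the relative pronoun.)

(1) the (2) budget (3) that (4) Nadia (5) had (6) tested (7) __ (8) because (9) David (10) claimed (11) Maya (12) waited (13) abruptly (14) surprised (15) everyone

2

The gap at 7 is the object of "tested", inside a relative clause.
The relative pronoun is "that" (word 3); it is bound by the head noun immediately before it.
Its filler is the head noun "budget", at word 2.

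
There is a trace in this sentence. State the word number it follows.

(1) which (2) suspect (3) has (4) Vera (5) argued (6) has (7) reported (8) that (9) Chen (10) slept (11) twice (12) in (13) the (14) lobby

The displaced element is "which suspect" (word 2).
It is linked across 1 clause boundary (Ø).
It functions as the subject of "reported", so the gap sits immediately after word 5 ("argued").
Base order: Vera has argued that which suspect has reported that Chen slept twice in the lobby.

5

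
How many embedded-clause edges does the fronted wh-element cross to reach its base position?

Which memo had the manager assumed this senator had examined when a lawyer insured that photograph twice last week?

"which memo" is extracted from the object of "examined".
Boundaries crossed, outermost first: [Ø] — 1 in total.

1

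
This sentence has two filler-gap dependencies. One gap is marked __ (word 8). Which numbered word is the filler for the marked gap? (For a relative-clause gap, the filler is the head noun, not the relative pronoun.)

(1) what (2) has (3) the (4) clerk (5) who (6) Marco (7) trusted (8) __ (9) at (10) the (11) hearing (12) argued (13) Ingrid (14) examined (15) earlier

The marked gap is inside the relative clause, the direct object of "trusted".
Its filler is the head noun "clerk" (via "who"), at word 4.
(The other dependency links word 1 to a gap after word 14.)

4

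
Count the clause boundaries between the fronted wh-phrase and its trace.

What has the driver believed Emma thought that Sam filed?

2

"what" is extracted from the object of "filed".
Boundaries crossed, outermost first: [Ø], [that] — 2 in total.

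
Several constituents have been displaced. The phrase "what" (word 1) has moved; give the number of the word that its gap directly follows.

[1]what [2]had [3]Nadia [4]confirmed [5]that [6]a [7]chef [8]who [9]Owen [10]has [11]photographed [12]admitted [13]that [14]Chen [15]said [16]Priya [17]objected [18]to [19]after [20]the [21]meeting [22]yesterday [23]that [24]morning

18

The displaced element is "what" (word 1).
It is linked across 3 clause boundaries (that → that → Ø).
It functions as the object of the preposition "to" of "objected", so the gap sits immediately after word 18 ("to").
Base order: Nadia had confirmed that a chef who Owen has photographed admitted that Chen said Priya objected to what after the meeting yesterday that morning.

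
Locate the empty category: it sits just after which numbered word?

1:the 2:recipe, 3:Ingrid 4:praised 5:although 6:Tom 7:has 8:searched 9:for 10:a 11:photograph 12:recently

4

The displaced element is "the recipe" (word 2).
It functions as the direct object of "praised", so the gap sits immediately after word 4 ("praised").
Base order: Ingrid praised the recipe although Tom has searched for a photograph recently.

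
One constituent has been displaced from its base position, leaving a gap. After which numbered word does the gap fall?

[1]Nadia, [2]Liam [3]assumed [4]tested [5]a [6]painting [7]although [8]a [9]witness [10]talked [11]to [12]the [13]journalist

The displaced element is "Nadia" (word 1).
It is linked across 1 clause boundary (Ø).
It functions as the subject of "tested", so the gap sits immediately after word 3 ("assumed").
Base order: Liam assumed that Nadia tested a painting although a witness talked to the journalist.

3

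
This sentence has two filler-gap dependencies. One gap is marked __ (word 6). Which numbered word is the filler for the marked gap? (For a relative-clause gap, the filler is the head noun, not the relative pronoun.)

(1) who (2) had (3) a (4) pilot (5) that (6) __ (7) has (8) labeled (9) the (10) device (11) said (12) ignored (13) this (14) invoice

The marked gap is inside the relative clause, the subject of "labeled".
Its filler is the head noun "pilot" (via "that"), at word 4.
(The other dependency links word 1 to a gap after word 11.)

4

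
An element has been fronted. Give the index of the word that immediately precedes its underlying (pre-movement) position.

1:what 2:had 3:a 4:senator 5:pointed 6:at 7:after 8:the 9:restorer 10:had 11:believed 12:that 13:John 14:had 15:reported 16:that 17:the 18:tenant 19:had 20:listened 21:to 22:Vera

6

The displaced element is "what" (word 1).
It functions as the object of the preposition "at" of "pointed", so the gap sits immediately after word 6 ("at").
Base order: A senator had pointed at what after the restorer had believed that John had reported that the tenant had listened to Vera.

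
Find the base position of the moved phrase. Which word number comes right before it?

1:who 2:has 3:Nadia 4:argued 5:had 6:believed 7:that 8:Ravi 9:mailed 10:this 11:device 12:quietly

4

The displaced element is "who" (word 1).
It is linked across 1 clause boundary (Ø).
It functions as the subject of "believed", so the gap sits immediately after word 4 ("argued").
Base order: Nadia has argued who had believed that Ravi mailed this device quietly.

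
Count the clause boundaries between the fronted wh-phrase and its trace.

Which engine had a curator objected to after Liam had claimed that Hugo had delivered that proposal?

0

"which engine" originates inside the matrix clause — no clause boundary is crossed.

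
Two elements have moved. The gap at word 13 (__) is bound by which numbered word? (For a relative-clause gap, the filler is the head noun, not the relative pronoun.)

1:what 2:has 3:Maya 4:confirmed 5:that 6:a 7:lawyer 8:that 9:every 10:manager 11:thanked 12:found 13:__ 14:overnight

The marked gap is the direct object of "found".
Its filler is the fronted wh-phrase "what", at word 1.
(The other dependency links word 7 to a gap after word 11.)

1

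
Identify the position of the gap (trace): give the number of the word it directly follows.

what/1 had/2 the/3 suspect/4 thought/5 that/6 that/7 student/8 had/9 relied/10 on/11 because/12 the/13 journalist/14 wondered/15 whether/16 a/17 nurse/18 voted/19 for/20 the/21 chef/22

The displaced element is "what" (word 1).
It is linked across 1 clause boundary (that).
It functions as the object of the preposition "on" of "relied", so the gap sits immediately after word 11 ("on").
Base order: The suspect had thought that that student had relied on what because the journalist wondered whether a nurse voted for the chef.

11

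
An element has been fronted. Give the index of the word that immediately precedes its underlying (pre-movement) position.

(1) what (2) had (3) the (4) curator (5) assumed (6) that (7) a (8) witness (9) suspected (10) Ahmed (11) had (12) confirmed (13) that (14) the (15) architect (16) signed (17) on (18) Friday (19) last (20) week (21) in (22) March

16

The displaced element is "what" (word 1).
It is linked across 3 clause boundaries (that → Ø → that).
It functions as the direct object of "signed", so the gap sits immediately after word 16 ("signed").
Base order: The curator had assumed that a witness suspected Ahmed had confirmed that the architect signed what on Friday last week in March.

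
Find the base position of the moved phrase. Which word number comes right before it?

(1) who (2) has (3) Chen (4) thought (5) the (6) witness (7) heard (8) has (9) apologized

The displaced element is "who" (word 1).
It is linked across 2 clause boundaries (Ø → Ø).
It functions as the subject of "apologized", so the gap sits immediately after word 7 ("heard").
Base order: Chen has thought the witness heard that who has apologized.

7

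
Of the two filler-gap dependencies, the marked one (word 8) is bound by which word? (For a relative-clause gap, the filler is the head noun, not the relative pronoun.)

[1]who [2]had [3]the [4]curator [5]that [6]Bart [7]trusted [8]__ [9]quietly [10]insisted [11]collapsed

The marked gap is inside the relative clause, the direct object of "trusted".
Its filler is the head noun "curator" (via "that"), at word 4.
(The other dependency links word 1 to a gap after word 10.)

4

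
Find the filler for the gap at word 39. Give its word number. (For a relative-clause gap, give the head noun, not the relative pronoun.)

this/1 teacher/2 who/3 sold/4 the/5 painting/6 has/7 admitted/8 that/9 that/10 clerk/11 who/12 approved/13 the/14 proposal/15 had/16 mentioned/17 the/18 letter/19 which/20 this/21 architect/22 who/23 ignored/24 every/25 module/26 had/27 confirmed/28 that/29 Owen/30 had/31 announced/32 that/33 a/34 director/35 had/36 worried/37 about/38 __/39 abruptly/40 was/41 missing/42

The gap at 39 is the prepositional object of "worried", inside a relative clause.
The relative pronoun is "which" (word 20); it is bound by the head noun immediately before it.
Its filler is the head noun "letter", at word 19.

19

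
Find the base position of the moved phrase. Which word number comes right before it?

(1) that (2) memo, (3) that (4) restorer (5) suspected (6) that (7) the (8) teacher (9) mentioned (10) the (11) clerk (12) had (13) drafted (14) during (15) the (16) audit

The displaced element is "that memo" (word 2).
It is linked across 2 clause boundaries (that → Ø).
It functions as the direct object of "drafted", so the gap sits immediately after word 13 ("drafted").
Base order: That restorer suspected that the teacher mentioned the clerk had drafted that memo during the audit.

13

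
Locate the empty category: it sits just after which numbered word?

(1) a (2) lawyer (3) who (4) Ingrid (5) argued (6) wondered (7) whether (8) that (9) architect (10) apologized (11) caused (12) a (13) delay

The displaced element is "a lawyer" (word 2).
It is linked across 1 clause boundary (Ø).
It functions as the subject of "wondered", so the gap sits immediately after word 5 ("argued").
Base order: Ingrid argued a lawyer wondered whether that architect apologized.

5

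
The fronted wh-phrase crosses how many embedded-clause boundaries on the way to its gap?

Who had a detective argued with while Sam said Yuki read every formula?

0

"who" originates inside the matrix clause — no clause boundary is crossed.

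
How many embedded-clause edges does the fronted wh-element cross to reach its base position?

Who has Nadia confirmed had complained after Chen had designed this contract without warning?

1

"who" is extracted from the subject of "complained".
Boundaries crossed, outermost first: [Ø] — 1 in total.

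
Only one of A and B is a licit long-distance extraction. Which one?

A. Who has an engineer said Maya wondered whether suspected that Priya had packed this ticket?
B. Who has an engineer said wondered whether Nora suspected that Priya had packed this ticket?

In A, the wh-phrase is extracted from inside a wh-island (introduced by "whether"), which blocks movement.
In B, the extraction path crosses only that-complement boundaries, which are transparent.
So B is grammatical.

B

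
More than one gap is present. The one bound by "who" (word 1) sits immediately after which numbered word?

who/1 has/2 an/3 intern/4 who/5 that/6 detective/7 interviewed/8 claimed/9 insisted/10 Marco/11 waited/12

The displaced element is "who" (word 1).
It is linked across 1 clause boundary (Ø).
It functions as the subject of "insisted", so the gap sits immediately after word 9 ("claimed").
Base order: An intern who that detective interviewed has claimed that who insisted Marco waited.

9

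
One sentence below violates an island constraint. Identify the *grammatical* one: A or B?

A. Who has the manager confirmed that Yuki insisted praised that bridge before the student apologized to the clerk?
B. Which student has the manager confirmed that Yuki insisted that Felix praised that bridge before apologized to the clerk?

A

In B, the wh-phrase is extracted from inside an adjunct island (introduced by "before"), which blocks movement.
In A, the extraction path crosses only that-complement boundaries, which are transparent.
So A is grammatical.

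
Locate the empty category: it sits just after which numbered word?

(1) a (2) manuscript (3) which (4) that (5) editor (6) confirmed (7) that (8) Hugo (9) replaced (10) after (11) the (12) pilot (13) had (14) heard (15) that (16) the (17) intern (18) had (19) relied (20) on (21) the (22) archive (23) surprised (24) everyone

The displaced element is "a manuscript" (word 2).
It is linked across 1 clause boundary (that).
It functions as the direct object of "replaced", so the gap sits immediately after word 9 ("replaced").
Base order: That editor confirmed that Hugo replaced a manuscript after the pilot had heard that the intern had relied on the archive.

9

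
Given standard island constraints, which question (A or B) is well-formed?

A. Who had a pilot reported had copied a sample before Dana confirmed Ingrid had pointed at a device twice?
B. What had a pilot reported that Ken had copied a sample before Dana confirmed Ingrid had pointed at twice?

In B, the wh-phrase is extracted from inside an adjunct island (introduced by "before"), which blocks movement.
In A, the extraction path crosses only that-complement boundaries, which are transparent.
So A is grammatical.

A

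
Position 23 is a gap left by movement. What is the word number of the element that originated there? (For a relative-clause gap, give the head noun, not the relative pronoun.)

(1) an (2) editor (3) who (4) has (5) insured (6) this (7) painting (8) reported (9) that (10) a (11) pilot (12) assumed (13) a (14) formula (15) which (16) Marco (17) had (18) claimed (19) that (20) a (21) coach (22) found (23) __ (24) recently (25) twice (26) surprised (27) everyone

14

The gap at 23 is the object of "found", inside a relative clause.
The relative pronoun is "which" (word 15); it is bound by the head noun immediately before it.
Its filler is the head noun "formula", at word 14.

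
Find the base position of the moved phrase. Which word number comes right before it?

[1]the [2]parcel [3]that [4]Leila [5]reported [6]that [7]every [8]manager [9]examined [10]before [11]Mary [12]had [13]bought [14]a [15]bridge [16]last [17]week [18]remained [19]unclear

9

The displaced element is "the parcel" (word 2).
It is linked across 1 clause boundary (that).
It functions as the direct object of "examined", so the gap sits immediately after word 9 ("examined").
Base order: Leila reported that every manager examined the parcel before Mary had bought a bridge last week.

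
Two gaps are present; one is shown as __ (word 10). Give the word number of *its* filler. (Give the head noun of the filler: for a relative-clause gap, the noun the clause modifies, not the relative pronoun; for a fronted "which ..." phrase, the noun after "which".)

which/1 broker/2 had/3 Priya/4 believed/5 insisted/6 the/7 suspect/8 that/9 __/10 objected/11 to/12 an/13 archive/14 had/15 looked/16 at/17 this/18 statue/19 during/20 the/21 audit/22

8

The marked gap is inside the relative clause, the subject of "objected".
Its filler is the head noun "suspect" (via "that"), at word 8.
(The other dependency links word 2 to a gap after word 5.)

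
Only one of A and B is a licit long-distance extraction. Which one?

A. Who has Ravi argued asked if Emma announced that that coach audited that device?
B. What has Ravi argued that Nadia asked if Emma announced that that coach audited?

A

In B, the wh-phrase is extracted from inside a wh-island (introduced by "if"), which blocks movement.
In A, the extraction path crosses only that-complement boundaries, which are transparent.
So A is grammatical.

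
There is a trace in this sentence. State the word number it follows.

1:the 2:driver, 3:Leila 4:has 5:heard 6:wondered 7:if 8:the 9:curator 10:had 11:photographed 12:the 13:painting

The displaced element is "the driver" (word 2).
It is linked across 1 clause boundary (Ø).
It functions as the subject of "wondered", so the gap sits immediately after word 5 ("heard").
Base order: Leila has heard the driver wondered if the curator had photographed the painting.

5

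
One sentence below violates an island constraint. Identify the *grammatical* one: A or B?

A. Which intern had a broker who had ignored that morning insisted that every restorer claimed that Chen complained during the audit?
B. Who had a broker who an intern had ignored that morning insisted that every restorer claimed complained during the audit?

B

In A, the wh-phrase is extracted from inside a complex-NP island (relative clause) (introduced by "who"), which blocks movement.
In B, the extraction path crosses only that-complement boundaries, which are transparent.
So B is grammatical.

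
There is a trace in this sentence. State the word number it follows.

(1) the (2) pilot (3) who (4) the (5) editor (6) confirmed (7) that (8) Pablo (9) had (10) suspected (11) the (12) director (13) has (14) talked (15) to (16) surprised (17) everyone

15

The displaced element is "the pilot" (word 2).
It is linked across 2 clause boundaries (that → Ø).
It functions as the object of the preposition "to" of "talked", so the gap sits immediately after word 15 ("to").
Base order: The editor confirmed that Pablo had suspected the director has talked to the pilot.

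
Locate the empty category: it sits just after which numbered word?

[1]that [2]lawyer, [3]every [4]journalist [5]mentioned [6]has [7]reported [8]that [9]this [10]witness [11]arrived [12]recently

The displaced element is "that lawyer" (word 2).
It is linked across 1 clause boundary (Ø).
It functions as the subject of "reported", so the gap sits immediately after word 5 ("mentioned").
Base order: Every journalist mentioned that that lawyer has reported that this witness arrived recently.

5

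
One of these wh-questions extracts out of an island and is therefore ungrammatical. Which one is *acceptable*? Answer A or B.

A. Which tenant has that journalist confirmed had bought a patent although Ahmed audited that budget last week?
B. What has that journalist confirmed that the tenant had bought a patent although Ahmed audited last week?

A

In B, the wh-phrase is extracted from inside an adjunct island (introduced by "although"), which blocks movement.
In A, the extraction path crosses only that-complement boundaries, which are transparent.
So A is grammatical.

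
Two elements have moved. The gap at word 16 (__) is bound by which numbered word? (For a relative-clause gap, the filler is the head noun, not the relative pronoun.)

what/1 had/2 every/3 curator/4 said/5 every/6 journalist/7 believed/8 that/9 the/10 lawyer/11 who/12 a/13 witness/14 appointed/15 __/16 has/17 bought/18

11

The marked gap is inside the relative clause, the direct object of "appointed".
Its filler is the head noun "lawyer" (via "who"), at word 11.
(The other dependency links word 1 to a gap after word 18.)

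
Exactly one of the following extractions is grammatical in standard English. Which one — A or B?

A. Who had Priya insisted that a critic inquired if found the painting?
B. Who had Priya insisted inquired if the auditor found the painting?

In A, the wh-phrase is extracted from inside a wh-island (introduced by "if"), which blocks movement.
In B, the extraction path crosses only that-complement boundaries, which are transparent.
So B is grammatical.

B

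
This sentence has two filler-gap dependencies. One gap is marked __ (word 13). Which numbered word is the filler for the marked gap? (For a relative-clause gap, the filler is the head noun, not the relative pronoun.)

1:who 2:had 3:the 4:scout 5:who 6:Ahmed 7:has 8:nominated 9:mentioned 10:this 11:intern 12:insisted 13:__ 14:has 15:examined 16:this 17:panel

The marked gap is the subject of "examined".
Its filler is the fronted wh-phrase "who", at word 1.
(The other dependency links word 4 to a gap after word 8.)

1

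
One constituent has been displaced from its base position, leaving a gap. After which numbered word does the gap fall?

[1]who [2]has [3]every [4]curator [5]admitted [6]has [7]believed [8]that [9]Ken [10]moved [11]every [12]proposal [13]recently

The displaced element is "who" (word 1).
It is linked across 1 clause boundary (Ø).
It functions as the subject of "believed", so the gap sits immediately after word 5 ("admitted").
Base order: Every curator has admitted that who has believed that Ken moved every proposal recently.

5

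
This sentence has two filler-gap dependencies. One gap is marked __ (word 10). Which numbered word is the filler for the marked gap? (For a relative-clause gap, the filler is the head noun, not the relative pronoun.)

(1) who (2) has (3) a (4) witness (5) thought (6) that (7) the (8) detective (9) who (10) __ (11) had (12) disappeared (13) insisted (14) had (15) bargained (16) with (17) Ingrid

The marked gap is inside the relative clause, the subject of "disappeared".
Its filler is the head noun "detective" (via "who"), at word 8.
(The other dependency links word 1 to a gap after word 13.)

8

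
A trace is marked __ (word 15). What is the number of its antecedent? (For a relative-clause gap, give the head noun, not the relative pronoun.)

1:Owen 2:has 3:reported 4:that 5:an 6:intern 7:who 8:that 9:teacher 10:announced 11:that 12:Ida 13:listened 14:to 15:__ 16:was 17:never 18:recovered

6

The gap at 15 is the prepositional object of "listened", inside a relative clause.
The relative pronoun is "who" (word 7); it is bound by the head noun immediately before it.
Its filler is the head noun "intern", at word 6.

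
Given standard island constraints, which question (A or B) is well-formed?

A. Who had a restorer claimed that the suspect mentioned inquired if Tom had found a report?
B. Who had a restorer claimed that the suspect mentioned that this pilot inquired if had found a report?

A

In B, the wh-phrase is extracted from inside a wh-island (introduced by "if"), which blocks movement.
In A, the extraction path crosses only that-complement boundaries, which are transparent.
So A is grammatical.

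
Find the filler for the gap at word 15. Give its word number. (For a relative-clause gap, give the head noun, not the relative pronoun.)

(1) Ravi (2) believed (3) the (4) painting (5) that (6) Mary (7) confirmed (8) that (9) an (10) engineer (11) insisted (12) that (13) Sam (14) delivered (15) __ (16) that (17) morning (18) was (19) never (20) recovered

The gap at 15 is the object of "delivered", inside a relative clause.
The relative pronoun is "that" (word 5); it is bound by the head noun immediately before it.
Its filler is the head noun "painting", at word 4.

4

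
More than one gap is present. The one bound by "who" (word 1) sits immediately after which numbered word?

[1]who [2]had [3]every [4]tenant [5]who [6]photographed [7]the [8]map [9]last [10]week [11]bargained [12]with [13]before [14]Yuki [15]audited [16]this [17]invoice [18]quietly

The displaced element is "who" (word 1).
It functions as the object of the preposition "with" of "bargained", so the gap sits immediately after word 12 ("with").
Base order: Every tenant who photographed the map last week had bargained with who before Yuki audited this invoice quietly.

12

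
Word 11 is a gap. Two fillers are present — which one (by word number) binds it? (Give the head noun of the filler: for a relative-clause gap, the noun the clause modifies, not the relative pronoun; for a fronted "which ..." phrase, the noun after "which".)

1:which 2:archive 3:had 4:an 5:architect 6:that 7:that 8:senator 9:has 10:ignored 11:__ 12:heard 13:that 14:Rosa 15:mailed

5

The marked gap is inside the relative clause, the direct object of "ignored".
Its filler is the head noun "architect" (via "that"), at word 5.
(The other dependency links word 2 to a gap after word 15.)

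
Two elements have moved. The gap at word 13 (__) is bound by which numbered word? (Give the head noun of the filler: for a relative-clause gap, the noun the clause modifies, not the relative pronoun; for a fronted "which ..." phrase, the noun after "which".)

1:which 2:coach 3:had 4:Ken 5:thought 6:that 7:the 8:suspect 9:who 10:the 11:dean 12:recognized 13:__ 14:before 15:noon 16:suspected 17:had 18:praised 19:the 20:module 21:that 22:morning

The marked gap is inside the relative clause, the direct object of "recognized".
Its filler is the head noun "suspect" (via "who"), at word 8.
(The other dependency links word 2 to a gap after word 16.)

8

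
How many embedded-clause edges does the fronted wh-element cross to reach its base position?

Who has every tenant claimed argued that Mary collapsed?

1

"who" is extracted from the subject of "argued".
Boundaries crossed, outermost first: [Ø] — 1 in total.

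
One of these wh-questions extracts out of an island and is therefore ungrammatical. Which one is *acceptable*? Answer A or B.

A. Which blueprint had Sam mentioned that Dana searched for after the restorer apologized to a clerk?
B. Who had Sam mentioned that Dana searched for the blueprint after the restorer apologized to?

In B, the wh-phrase is extracted from inside an adjunct island (introduced by "after"), which blocks movement.
In A, the extraction path crosses only that-complement boundaries, which are transparent.
So A is grammatical.

A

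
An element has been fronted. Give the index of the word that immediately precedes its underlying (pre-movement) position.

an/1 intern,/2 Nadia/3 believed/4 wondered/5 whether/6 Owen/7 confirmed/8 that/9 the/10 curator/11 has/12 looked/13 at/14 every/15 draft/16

4

The displaced element is "an intern" (word 2).
It is linked across 1 clause boundary (Ø).
It functions as the subject of "wondered", so the gap sits immediately after word 4 ("believed").
Base order: Nadia believed an intern wondered whether Owen confirmed that the curator has looked at every draft.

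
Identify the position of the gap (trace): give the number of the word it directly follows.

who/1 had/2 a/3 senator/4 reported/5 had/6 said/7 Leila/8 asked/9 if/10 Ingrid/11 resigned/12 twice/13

5

The displaced element is "who" (word 1).
It is linked across 1 clause boundary (Ø).
It functions as the subject of "said", so the gap sits immediately after word 5 ("reported").
Base order: A senator had reported who had said Leila asked if Ingrid resigned twice.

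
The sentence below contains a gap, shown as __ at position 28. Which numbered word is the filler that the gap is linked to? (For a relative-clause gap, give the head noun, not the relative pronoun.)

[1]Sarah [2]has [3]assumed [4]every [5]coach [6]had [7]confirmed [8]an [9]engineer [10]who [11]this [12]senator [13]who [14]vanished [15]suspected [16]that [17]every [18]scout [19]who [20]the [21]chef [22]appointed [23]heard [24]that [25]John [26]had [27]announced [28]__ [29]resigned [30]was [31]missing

9

The gap at 28 is the subject of "resigned", inside a relative clause.
The relative pronoun is "who" (word 10); it is bound by the head noun immediately before it.
Its filler is the head noun "engineer", at word 9.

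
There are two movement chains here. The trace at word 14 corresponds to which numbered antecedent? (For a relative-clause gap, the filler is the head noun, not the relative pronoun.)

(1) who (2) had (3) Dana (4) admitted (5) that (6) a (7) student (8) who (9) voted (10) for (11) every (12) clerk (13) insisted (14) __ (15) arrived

The marked gap is the subject of "arrived".
Its filler is the fronted wh-phrase "who", at word 1.
(The other dependency links word 7 to a gap after word 8.)

1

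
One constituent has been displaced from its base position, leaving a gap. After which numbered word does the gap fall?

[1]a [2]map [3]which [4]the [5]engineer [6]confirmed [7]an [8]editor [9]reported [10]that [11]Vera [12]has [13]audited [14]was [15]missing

13

The displaced element is "a map" (word 2).
It is linked across 2 clause boundaries (Ø → that).
It functions as the direct object of "audited", so the gap sits immediately after word 13 ("audited").
Base order: The engineer confirmed an editor reported that Vera has audited a map.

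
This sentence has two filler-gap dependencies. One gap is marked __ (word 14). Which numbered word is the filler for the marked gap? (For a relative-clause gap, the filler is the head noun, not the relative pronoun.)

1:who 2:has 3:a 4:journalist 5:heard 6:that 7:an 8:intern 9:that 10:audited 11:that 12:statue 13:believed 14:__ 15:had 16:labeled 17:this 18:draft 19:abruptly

The marked gap is the subject of "labeled".
Its filler is the fronted wh-phrase "who", at word 1.
(The other dependency links word 8 to a gap after word 9.)

1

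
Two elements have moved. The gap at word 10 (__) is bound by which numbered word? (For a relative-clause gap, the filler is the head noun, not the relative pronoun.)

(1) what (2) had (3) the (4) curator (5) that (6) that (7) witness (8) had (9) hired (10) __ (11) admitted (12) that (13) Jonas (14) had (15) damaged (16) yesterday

The marked gap is inside the relative clause, the direct object of "hired".
Its filler is the head noun "curator" (via "that"), at word 4.
(The other dependency links word 1 to a gap after word 15.)

4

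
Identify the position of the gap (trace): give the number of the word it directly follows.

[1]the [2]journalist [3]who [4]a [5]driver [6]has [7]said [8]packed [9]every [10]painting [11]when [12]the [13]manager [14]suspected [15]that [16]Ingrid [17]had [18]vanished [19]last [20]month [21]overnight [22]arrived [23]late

7

The displaced element is "the journalist" (word 2).
It is linked across 1 clause boundary (Ø).
It functions as the subject of "packed", so the gap sits immediately after word 7 ("said").
Base order: A driver has said that the journalist packed every painting when the manager suspected that Ingrid had vanished last month overnight.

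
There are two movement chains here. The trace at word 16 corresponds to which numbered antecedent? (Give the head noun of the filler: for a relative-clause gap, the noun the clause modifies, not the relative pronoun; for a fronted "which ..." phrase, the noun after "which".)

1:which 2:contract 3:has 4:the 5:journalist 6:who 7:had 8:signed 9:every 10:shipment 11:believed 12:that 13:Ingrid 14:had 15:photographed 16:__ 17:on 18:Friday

The marked gap is the direct object of "photographed".
Its filler is the fronted wh-phrase "which contract", at word 2.
(The other dependency links word 5 to a gap after word 6.)

2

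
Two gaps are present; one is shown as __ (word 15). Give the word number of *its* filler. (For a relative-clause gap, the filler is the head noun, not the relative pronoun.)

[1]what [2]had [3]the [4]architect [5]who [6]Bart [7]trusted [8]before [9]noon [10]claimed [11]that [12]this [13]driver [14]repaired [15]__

The marked gap is the direct object of "repaired".
Its filler is the fronted wh-phrase "what", at word 1.
(The other dependency links word 4 to a gap after word 7.)

1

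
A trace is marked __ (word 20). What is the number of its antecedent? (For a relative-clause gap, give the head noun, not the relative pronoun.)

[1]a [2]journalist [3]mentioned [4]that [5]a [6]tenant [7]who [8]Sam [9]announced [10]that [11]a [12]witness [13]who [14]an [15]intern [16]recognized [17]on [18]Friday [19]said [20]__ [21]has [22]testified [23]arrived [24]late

The gap at 20 is the subject of "testified", inside a relative clause.
The relative pronoun is "who" (word 7); it is bound by the head noun immediately before it.
Its filler is the head noun "tenant", at word 6.

6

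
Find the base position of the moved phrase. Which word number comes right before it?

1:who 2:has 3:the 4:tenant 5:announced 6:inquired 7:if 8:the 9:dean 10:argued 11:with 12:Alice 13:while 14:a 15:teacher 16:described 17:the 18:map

The displaced element is "who" (word 1).
It is linked across 1 clause boundary (Ø).
It functions as the subject of "inquired", so the gap sits immediately after word 5 ("announced").
Base order: The tenant has announced who inquired if the dean argued with Alice while a teacher described the map.

5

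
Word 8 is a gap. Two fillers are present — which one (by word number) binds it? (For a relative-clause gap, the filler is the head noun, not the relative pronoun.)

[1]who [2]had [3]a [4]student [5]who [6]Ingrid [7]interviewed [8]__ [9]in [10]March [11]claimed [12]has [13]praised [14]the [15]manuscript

4

The marked gap is inside the relative clause, the direct object of "interviewed".
Its filler is the head noun "student" (via "who"), at word 4.
(The other dependency links word 1 to a gap after word 11.)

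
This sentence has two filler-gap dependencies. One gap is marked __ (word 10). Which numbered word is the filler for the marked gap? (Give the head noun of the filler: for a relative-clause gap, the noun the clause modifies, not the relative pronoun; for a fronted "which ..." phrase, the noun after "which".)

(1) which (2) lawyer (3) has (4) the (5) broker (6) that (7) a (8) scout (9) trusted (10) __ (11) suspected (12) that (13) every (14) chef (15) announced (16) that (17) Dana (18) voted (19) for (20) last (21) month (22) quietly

5

The marked gap is inside the relative clause, the direct object of "trusted".
Its filler is the head noun "broker" (via "that"), at word 5.
(The other dependency links word 2 to a gap after word 19.)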